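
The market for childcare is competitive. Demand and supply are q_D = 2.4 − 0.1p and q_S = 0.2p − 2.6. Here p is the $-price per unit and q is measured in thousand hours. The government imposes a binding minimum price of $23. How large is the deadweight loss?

In inverse form: demand p = 24 − 10q, supply p = 13 + 5q.
Competitive equilibrium: 24 − 10q = 13 + 5q → q* = 0.7333, p* = 16.6667.
At the floor p = 23, quantity demanded = (24 − 23)/10 = 0.1.
Sellers' marginal cost at q' = 0.1: 13 + 5·0.1 = 13.5.
Δq = 0.7333 − 0.1 = 0.6333; wedge = 23 − 13.5 = 9.5.
The triangle = ½ × 0.6333 × 9.5 = $3.01 thousand.

$3.01 thousand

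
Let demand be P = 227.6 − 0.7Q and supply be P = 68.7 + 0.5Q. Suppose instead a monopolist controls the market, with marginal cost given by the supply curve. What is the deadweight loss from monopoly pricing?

Competitive equilibrium: 227.6 − 0.7Q = 68.7 + 0.5Q → Q* = 132.4167, P* = 134.9083.
Marginal revenue: MR = 227.6 − 1.4Q. Set MR = MC: 227.6 − 1.4Q = 68.7 + 0.5Q → Q_m = 83.6316.
Price P_m = 227.6 − 0.7·83.6316 = 169.0579; MC(Q_m) = 68.7 + 0.5·83.6316 = 110.5158.
Competitive Q* = 132.4167, so ΔQ = 48.7851; wedge = 169.0579 − 110.5158 = 58.5421.
DWL = ½ × 48.7851 × 58.5421 = 1427.99.

1427.99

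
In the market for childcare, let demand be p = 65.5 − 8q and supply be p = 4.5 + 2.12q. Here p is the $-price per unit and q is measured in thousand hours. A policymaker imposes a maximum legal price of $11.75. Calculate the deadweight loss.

Competitive equilibrium: 65.5 − 8q = 4.5 + 2.12q → q* = 6.0277, p* = 17.2787.
At the ceiling p = 11.75, quantity supplied = (11.75 − 4.5)/2.12 = 3.4198.
Willingness to pay at q' = 3.4198: 65.5 − 8·3.4198 = 38.1416.
Δq = 6.0277 − 3.4198 = 2.6079; wedge = 38.1416 − 11.75 = 26.3916.
DWL = ½ × 2.6079 × 26.3916 = $34.41 thousand.

$34.41 thousand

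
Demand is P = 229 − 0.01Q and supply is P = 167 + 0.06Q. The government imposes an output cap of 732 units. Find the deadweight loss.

Competitive equilibrium: 229 − 0.01Q = 167 + 0.06Q → Q* = 885.7143, P* = 220.1429.
At Q = 732: demand price = 229 − 0.01·732 = 221.68; supply price = 167 + 0.06·732 = 210.92.
ΔQ = 885.7143 − 732 = 153.7143; wedge = 221.68 − 210.92 = 10.76.
Deadweight loss = ½ × 153.7143 × 10.76 = 826.98.

826.98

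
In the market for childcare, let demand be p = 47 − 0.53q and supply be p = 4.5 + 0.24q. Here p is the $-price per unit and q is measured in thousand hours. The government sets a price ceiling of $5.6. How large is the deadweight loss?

$986.19 thousand

Competitive equilibrium: 47 − 0.53q = 4.5 + 0.24q → q* = 55.1948, p* = 17.7468.
At the ceiling p = 5.6, quantity supplied = (5.6 − 4.5)/0.24 = 4.5833.
Willingness to pay at q' = 4.5833: 47 − 0.53·4.5833 = 44.5709.
Δq = 55.1948 − 4.5833 = 50.6115; wedge = 44.5709 − 5.6 = 38.9709.
Welfare loss = ½ × 50.6115 × 38.9709 = $986.19 thousand.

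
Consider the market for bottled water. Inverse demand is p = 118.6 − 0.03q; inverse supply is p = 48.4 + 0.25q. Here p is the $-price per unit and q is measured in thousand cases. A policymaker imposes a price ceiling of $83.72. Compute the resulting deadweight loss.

Competitive equilibrium: 118.6 − 0.03q = 48.4 + 0.25q → q* = 250.7143, p* = 111.0786.
At the ceiling p = 83.72, quantity supplied = (83.72 − 48.4)/0.25 = 141.28.
Willingness to pay at q' = 141.28: 118.6 − 0.03·141.28 = 114.3616.
Δq = 250.7143 − 141.28 = 109.4343; wedge = 114.3616 − 83.72 = 30.6416.
The triangle = ½ × 109.4343 × 30.6416 = $1676.62 thousand.

$1676.62 thousand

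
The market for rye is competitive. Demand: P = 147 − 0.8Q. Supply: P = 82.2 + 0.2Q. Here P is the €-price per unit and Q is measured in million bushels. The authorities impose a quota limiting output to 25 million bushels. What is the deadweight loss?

Competitive equilibrium: 147 − 0.8Q = 82.2 + 0.2Q → Q* = 64.8, P* = 95.16.
At Q = 25: demand price = 147 − 0.8·25 = 127; supply price = 82.2 + 0.2·25 = 87.2.
ΔQ = 64.8 − 25 = 39.8; wedge = 127 − 87.2 = 39.8.
Welfare loss = ½ × 39.8 × 39.8 = €792.02 million.

€792.02 million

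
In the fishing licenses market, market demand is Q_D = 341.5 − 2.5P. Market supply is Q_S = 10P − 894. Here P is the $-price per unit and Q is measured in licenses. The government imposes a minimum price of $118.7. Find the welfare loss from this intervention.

In inverse form: demand P = 136.6 − 0.4Q, supply P = 89.4 + 0.1Q.
Competitive equilibrium: 136.6 − 0.4Q = 89.4 + 0.1Q → Q* = 94.4, P* = 98.84.
At the floor P = 118.7, quantity demanded = (136.6 − 118.7)/0.4 = 44.75.
Sellers' marginal cost at Q' = 44.75: 89.4 + 0.1·44.75 = 93.875.
ΔQ = 94.4 − 44.75 = 49.65; wedge = 118.7 − 93.875 = 24.825.
Deadweight loss = ½ × 49.65 × 24.825 = $616.28.

$616.28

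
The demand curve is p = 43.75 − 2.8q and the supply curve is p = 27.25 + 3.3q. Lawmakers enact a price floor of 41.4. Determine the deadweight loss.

10.62

Competitive equilibrium: 43.75 − 2.8q = 27.25 + 3.3q → q* = 2.7049, p* = 36.1762.
At the floor p = 41.4, quantity demanded = (43.75 − 41.4)/2.8 = 0.8393.
Sellers' marginal cost at q' = 0.8393: 27.25 + 3.3·0.8393 = 30.0197.
Δq = 2.7049 − 0.8393 = 1.8656; wedge = 41.4 − 30.0197 = 11.3803.
The triangle = ½ × 1.8656 × 11.3803 = 10.62.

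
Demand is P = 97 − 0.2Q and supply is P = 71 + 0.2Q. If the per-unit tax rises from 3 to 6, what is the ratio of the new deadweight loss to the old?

Competitive equilibrium: 97 − 0.2Q = 71 + 0.2Q → Q* = 65, P* = 84.
For a per-unit tax t: ΔQ = t/0.4, so DWL = ½·t·(t/0.4) = t²/0.8.
At t = 3: DWL = 11.25. At t = 6: DWL = 45.
Ratio = (6/3)² = 4.

4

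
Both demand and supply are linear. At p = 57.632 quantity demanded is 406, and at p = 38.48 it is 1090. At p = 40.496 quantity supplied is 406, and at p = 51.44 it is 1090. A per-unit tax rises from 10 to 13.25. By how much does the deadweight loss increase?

858.66

Demand slope = (38.48 − 57.632)/(1090 − 406) = −0.028, so p = 69 − 0.028q.
Supply slope = (51.44 − 40.496)/(1090 − 406) = 0.016, so p = 34 + 0.016q.
Competitive equilibrium: 69 − 0.028q = 34 + 0.016q → q* = 795.4545, p* = 46.7273.
For a per-unit tax t: Δq = t/0.044, so DWL = ½·t·(t/0.044) = t²/0.088.
At t = 10: DWL = 1136.364. At t = 13.25: DWL = 1995.028.
Increase = 1995.028 − 1136.364 = 858.66.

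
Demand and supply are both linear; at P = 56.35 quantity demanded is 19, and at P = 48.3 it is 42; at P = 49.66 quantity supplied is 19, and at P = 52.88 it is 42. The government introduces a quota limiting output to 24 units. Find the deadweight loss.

18.34

Demand slope = (48.3 − 56.35)/(42 − 19) = −0.35, so P = 63 − 0.35Q.
Supply slope = (52.88 − 49.66)/(42 − 19) = 0.14, so P = 47 + 0.14Q.
Competitive equilibrium: 63 − 0.35Q = 47 + 0.14Q → Q* = 32.6531, P* = 51.5714.
At Q = 24: demand price = 63 − 0.35·24 = 54.6; supply price = 47 + 0.14·24 = 50.36.
ΔQ = 32.6531 − 24 = 8.6531; wedge = 54.6 − 50.36 = 4.24.
DWL = ½ × 8.6531 × 4.24 = 18.34.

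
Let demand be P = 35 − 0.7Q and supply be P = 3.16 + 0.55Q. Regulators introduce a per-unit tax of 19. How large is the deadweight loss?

Competitive equilibrium: 35 − 0.7Q = 3.16 + 0.55Q → Q* = 25.472, P* = 17.1696.
With the tax, the buyer price exceeds the seller price by 19: (35 − 0.7Q) − (3.16 + 0.55Q) = 19 → Q' = 10.272.
ΔQ = 25.472 − 10.272 = 15.2; the wedge equals the tax, 19.
Welfare loss = ½ × 15.2 × 19 = 144.40.

144.40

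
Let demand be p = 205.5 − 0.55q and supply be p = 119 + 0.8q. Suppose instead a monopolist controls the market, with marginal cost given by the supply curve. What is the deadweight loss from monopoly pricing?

Competitive equilibrium: 205.5 − 0.55q = 119 + 0.8q → q* = 64.0741, p* = 170.2593.
Marginal revenue: MR = 205.5 − 1.1q. Set MR = MC: 205.5 − 1.1q = 119 + 0.8q → q_m = 45.5263.
Price p_m = 205.5 − 0.55·45.5263 = 180.4605; MC(q_m) = 119 + 0.8·45.5263 = 155.421.
Competitive q* = 64.0741, so Δq = 18.5478; wedge = 180.4605 − 155.421 = 25.0395.
Welfare loss = ½ × 18.5478 × 25.0395 = 232.21.

232.21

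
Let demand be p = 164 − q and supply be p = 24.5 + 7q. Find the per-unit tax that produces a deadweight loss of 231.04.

Competitive equilibrium: 164 − q = 24.5 + 7q → q* = 17.4375, p* = 146.5625.
A tax t gives Δq = t/8 and wedge t, so DWL = t²/16.
t²/16 = 231.04 → t² = 3696.64 → t = 60.8.

60.8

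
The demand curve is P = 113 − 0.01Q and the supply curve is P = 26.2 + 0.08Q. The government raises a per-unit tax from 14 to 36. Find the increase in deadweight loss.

Competitive equilibrium: 113 − 0.01Q = 26.2 + 0.08Q → Q* = 964.4444, P* = 103.3556.
For a per-unit tax t: ΔQ = t/0.09, so DWL = ½·t·(t/0.09) = t²/0.18.
At t = 14: DWL = 1088.889. At t = 36: DWL = 7200.
Increase = 7200 − 1088.889 = 6111.11.

6111.11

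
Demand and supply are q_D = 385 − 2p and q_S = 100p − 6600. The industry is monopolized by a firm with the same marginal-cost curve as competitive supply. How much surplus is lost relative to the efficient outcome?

3844.84

In inverse form: demand p = 192.5 − 0.5q, supply p = 66 + 0.01q.
Competitive equilibrium: 192.5 − 0.5q = 66 + 0.01q → q* = 248.0392, p* = 68.4804.
Marginal revenue: MR = 192.5 − q. Set MR = MC: 192.5 − q = 66 + 0.01q → q_m = 125.2475.
Price p_m = 192.5 − 0.5·125.2475 = 129.8763; MC(q_m) = 66 + 0.01·125.2475 = 67.2525.
Competitive q* = 248.0392, so Δq = 122.7917; wedge = 129.8763 − 67.2525 = 62.6238.
The triangle = ½ × 122.7917 × 62.6238 = 3844.84.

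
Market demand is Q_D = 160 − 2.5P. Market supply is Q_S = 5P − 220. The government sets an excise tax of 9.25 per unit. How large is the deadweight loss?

In inverse form: demand P = 64 − 0.4Q, supply P = 44 + 0.2Q.
Competitive equilibrium: 64 − 0.4Q = 44 + 0.2Q → Q* = 33.3333, P* = 50.6667.
With the tax, the buyer price exceeds the seller price by 9.25: (64 − 0.4Q) − (44 + 0.2Q) = 9.25 → Q' = 17.9167.
ΔQ = 33.3333 − 17.9167 = 15.4166; the wedge equals the tax, 9.25.
DWL = ½ × 15.4166 × 9.25 = 71.30.

71.30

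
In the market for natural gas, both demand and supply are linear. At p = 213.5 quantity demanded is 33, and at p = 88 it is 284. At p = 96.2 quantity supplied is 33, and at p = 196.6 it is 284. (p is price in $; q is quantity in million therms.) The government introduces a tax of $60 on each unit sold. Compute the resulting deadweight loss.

$2000 million

Demand slope = (88 − 213.5)/(284 − 33) = −0.5, so p = 230 − 0.5q.
Supply slope = (196.6 − 96.2)/(284 − 33) = 0.4, so p = 83 + 0.4q.
Competitive equilibrium: 230 − 0.5q = 83 + 0.4q → q* = 163.3333, p* = 148.3333.
With the tax, the buyer price exceeds the seller price by 60: (230 − 0.5q) − (83 + 0.4q) = 60 → q' = 96.6667.
Δq = 163.3333 − 96.6667 = 66.6666; the wedge equals the tax, 60.
The triangle = ½ × 66.6666 × 60 = $2000 million.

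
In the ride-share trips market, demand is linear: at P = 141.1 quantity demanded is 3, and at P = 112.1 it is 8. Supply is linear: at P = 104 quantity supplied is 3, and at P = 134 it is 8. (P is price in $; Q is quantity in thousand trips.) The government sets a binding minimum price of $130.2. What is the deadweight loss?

$9.44 thousand

Demand slope = (112.1 − 141.1)/(8 − 3) = −5.8, so P = 158.5 − 5.8Q.
Supply slope = (134 − 104)/(8 − 3) = 6, so P = 86 + 6Q.
Competitive equilibrium: 158.5 − 5.8Q = 86 + 6Q → Q* = 6.1441, P* = 122.8644.
At the floor P = 130.2, quantity demanded = (158.5 − 130.2)/5.8 = 4.8793.
Sellers' marginal cost at Q' = 4.8793: 86 + 6·4.8793 = 115.2758.
ΔQ = 6.1441 − 4.8793 = 1.2648; wedge = 130.2 − 115.2758 = 14.9242.
Deadweight loss = ½ × 1.2648 × 14.9242 = $9.44 thousand.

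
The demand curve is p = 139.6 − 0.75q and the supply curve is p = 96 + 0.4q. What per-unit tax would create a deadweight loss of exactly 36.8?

Competitive equilibrium: 139.6 − 0.75q = 96 + 0.4q → q* = 37.913, p* = 111.1652.
A tax t gives Δq = t/1.15 and wedge t, so DWL = t²/2.3.
t²/2.3 = 36.8 → t² = 84.64 → t = 9.2.

9.2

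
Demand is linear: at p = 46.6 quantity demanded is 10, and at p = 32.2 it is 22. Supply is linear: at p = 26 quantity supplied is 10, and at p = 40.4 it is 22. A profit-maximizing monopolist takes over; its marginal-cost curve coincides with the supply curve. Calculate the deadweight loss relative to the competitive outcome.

Demand slope = (32.2 − 46.6)/(22 − 10) = −1.2, so p = 58.6 − 1.2q.
Supply slope = (40.4 − 26)/(22 − 10) = 1.2, so p = 14 + 1.2q.
Competitive equilibrium: 58.6 − 1.2q = 14 + 1.2q → q* = 18.58333, p* = 36.3.
Marginal revenue: MR = 58.6 − 2.4q. Set MR = MC: 58.6 − 2.4q = 14 + 1.2q → q_m = 12.38889.
Price p_m = 58.6 − 1.2·12.38889 = 43.73333; MC(q_m) = 14 + 1.2·12.38889 = 28.86667.
Competitive q* = 18.58333, so Δq = 6.19444; wedge = 43.73333 − 28.86667 = 14.86666.
Welfare loss = ½ × 6.19444 × 14.86666 = 46.05.

46.05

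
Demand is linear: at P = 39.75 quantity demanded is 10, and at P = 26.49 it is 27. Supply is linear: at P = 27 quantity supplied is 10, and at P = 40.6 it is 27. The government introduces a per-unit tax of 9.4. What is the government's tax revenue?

Demand slope = (26.49 − 39.75)/(27 − 10) = −0.78, so P = 47.55 − 0.78Q.
Supply slope = (40.6 − 27)/(27 − 10) = 0.8, so P = 19 + 0.8Q.
Competitive equilibrium: 47.55 − 0.78Q = 19 + 0.8Q → Q* = 18.0696, P* = 33.4557.
With the tax, the buyer price exceeds the seller price by 9.4: (47.55 − 0.78Q) − (19 + 0.8Q) = 9.4 → Q' = 12.1203.
Tax revenue = 9.4 × 12.1203 = 113.93.

113.93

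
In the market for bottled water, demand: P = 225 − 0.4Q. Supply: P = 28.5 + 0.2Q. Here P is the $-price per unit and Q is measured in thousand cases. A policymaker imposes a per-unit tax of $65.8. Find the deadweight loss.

Competitive equilibrium: 225 − 0.4Q = 28.5 + 0.2Q → Q* = 327.5, P* = 94.
With the tax, the buyer price exceeds the seller price by 65.8: (225 − 0.4Q) − (28.5 + 0.2Q) = 65.8 → Q' = 217.8333.
ΔQ = 327.5 − 217.8333 = 109.6667; the wedge equals the tax, 65.8.
DWL = ½ × 109.6667 × 65.8 = $3608.03 thousand.

$3608.03 thousand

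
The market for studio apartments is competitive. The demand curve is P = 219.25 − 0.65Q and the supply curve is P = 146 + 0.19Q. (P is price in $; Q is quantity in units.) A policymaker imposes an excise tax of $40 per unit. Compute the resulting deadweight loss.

Competitive equilibrium: 219.25 − 0.65Q = 146 + 0.19Q → Q* = 87.2024, P* = 162.5685.
With the tax, the buyer price exceeds the seller price by 40: (219.25 − 0.65Q) − (146 + 0.19Q) = 40 → Q' = 39.5833.
ΔQ = 87.2024 − 39.5833 = 47.6191; the wedge equals the tax, 40.
Deadweight loss = ½ × 47.6191 × 40 = $952.38.

$952.38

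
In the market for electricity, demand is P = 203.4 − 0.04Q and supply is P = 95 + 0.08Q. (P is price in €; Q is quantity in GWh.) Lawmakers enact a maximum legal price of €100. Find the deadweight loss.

Competitive equilibrium: 203.4 − 0.04Q = 95 + 0.08Q → Q* = 903.3333, P* = 167.2667.
At the ceiling P = 100, quantity supplied = (100 − 95)/0.08 = 62.5.
Willingness to pay at Q' = 62.5: 203.4 − 0.04·62.5 = 200.9.
ΔQ = 903.3333 − 62.5 = 840.8333; wedge = 200.9 − 100 = 100.9.
Welfare loss = ½ × 840.8333 × 100.9 = €42420.04.

€42420.04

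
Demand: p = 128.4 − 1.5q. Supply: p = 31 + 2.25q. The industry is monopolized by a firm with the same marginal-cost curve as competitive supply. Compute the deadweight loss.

Competitive equilibrium: 128.4 − 1.5q = 31 + 2.25q → q* = 25.9733, p* = 89.44.
Marginal revenue: MR = 128.4 − 3q. Set MR = MC: 128.4 − 3q = 31 + 2.25q → q_m = 18.5524.
Price p_m = 128.4 − 1.5·18.5524 = 100.5714; MC(q_m) = 31 + 2.25·18.5524 = 72.7429.
Competitive q* = 25.9733, so Δq = 7.4209; wedge = 100.5714 − 72.7429 = 27.8285.
DWL = ½ × 7.4209 × 27.8285 = 103.26.

103.26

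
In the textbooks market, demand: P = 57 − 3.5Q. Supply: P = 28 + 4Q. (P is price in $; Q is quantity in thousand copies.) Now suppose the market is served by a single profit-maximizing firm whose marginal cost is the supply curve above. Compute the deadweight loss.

$5.68 thousand

Competitive equilibrium: 57 − 3.5Q = 28 + 4Q → Q* = 3.8667, P* = 43.4667.
Marginal revenue: MR = 57 − 7Q. Set MR = MC: 57 − 7Q = 28 + 4Q → Q_m = 2.6364.
Price P_m = 57 − 3.5·2.6364 = 47.7726; MC(Q_m) = 28 + 4·2.6364 = 38.5456.
Competitive Q* = 3.8667, so ΔQ = 1.2303; wedge = 47.7726 − 38.5456 = 9.227.
Deadweight loss = ½ × 1.2303 × 9.227 = $5.68 thousand.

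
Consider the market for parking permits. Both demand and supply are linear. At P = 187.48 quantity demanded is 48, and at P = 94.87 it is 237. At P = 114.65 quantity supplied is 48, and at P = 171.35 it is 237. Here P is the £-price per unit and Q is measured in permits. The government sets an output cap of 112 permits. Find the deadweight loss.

Demand slope = (94.87 − 187.48)/(237 − 48) = −0.49, so P = 211 − 0.49Q.
Supply slope = (171.35 − 114.65)/(237 − 48) = 0.3, so P = 100.25 + 0.3Q.
Competitive equilibrium: 211 − 0.49Q = 100.25 + 0.3Q → Q* = 140.1899, P* = 142.307.
At Q = 112: demand price = 211 − 0.49·112 = 156.12; supply price = 100.25 + 0.3·112 = 133.85.
ΔQ = 140.1899 − 112 = 28.1899; wedge = 156.12 − 133.85 = 22.27.
DWL = ½ × 28.1899 × 22.27 = £313.89.

£313.89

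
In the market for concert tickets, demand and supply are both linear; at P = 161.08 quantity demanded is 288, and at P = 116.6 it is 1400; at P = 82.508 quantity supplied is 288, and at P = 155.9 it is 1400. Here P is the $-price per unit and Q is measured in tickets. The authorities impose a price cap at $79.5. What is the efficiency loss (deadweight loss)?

$32811.63

Demand slope = (116.6 − 161.08)/(1400 − 288) = −0.04, so P = 172.6 − 0.04Q.
Supply slope = (155.9 − 82.508)/(1400 − 288) = 0.066, so P = 63.5 + 0.066Q.
Competitive equilibrium: 172.6 − 0.04Q = 63.5 + 0.066Q → Q* = 1029.24528, P* = 131.43019.
At the ceiling P = 79.5, quantity supplied = (79.5 − 63.5)/0.066 = 242.42424.
Willingness to pay at Q' = 242.42424: 172.6 − 0.04·242.42424 = 162.90303.
ΔQ = 1029.24528 − 242.42424 = 786.82104; wedge = 162.90303 − 79.5 = 83.40303.
DWL = ½ × 786.82104 × 83.40303 = $32811.63.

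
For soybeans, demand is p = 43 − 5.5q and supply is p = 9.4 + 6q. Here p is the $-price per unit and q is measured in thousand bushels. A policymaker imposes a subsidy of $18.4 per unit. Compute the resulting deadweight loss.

$14.72 thousand

Competitive equilibrium: 43 − 5.5q = 9.4 + 6q → q* = 2.9217, p* = 26.9304.
The subsidy lowers effective supply by 18.4: p = 6q − 9.
New quantity: 43 − 5.5q = 6q − 9 → q' = 4.5217.
Overproduction Δq = 4.5217 − 2.9217 = 1.6; wedge = subsidy = 18.4.
Deadweight loss = ½ × 1.6 × 18.4 = $14.72 thousand.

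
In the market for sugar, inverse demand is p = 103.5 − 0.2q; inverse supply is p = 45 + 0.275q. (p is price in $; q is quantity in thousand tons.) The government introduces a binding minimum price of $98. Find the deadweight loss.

$2173.23 thousand

Competitive equilibrium: 103.5 − 0.2q = 45 + 0.275q → q* = 123.1579, p* = 78.8684.
At the floor p = 98, quantity demanded = (103.5 − 98)/0.2 = 27.5.
Sellers' marginal cost at q' = 27.5: 45 + 0.275·27.5 = 52.5625.
Δq = 123.1579 − 27.5 = 95.6579; wedge = 98 − 52.5625 = 45.4375.
The triangle = ½ × 95.6579 × 45.4375 = $2173.23 thousand.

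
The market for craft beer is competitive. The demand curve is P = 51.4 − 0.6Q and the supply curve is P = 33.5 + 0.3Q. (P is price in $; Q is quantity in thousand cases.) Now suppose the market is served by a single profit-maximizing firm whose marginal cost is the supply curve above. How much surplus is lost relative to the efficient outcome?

$28.48 thousand

Competitive equilibrium: 51.4 − 0.6Q = 33.5 + 0.3Q → Q* = 19.8889, P* = 39.4667.
Marginal revenue: MR = 51.4 − 1.2Q. Set MR = MC: 51.4 − 1.2Q = 33.5 + 0.3Q → Q_m = 11.9333.
Price P_m = 51.4 − 0.6·11.9333 = 44.24; MC(Q_m) = 33.5 + 0.3·11.9333 = 37.08.
Competitive Q* = 19.8889, so ΔQ = 7.9556; wedge = 44.24 − 37.08 = 7.16.
The triangle = ½ × 7.9556 × 7.16 = $28.48 thousand.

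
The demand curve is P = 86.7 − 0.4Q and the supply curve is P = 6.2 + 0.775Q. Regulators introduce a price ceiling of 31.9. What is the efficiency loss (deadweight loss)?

734.13

Competitive equilibrium: 86.7 − 0.4Q = 6.2 + 0.775Q → Q* = 68.5106, P* = 59.2957.
At the ceiling P = 31.9, quantity supplied = (31.9 − 6.2)/0.775 = 33.1613.
Willingness to pay at Q' = 33.1613: 86.7 − 0.4·33.1613 = 73.4355.
ΔQ = 68.5106 − 33.1613 = 35.3493; wedge = 73.4355 − 31.9 = 41.5355.
Deadweight loss = ½ × 35.3493 × 41.5355 = 734.13.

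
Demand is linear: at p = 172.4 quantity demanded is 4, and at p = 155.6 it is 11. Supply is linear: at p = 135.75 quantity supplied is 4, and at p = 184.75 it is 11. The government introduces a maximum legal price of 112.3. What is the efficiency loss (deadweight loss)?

Demand slope = (155.6 − 172.4)/(11 − 4) = −2.4, so p = 182 − 2.4q.
Supply slope = (184.75 − 135.75)/(11 − 4) = 7, so p = 107.75 + 7q.
Competitive equilibrium: 182 − 2.4q = 107.75 + 7q → q* = 7.8989, p* = 163.0426.
At the ceiling p = 112.3, quantity supplied = (112.3 − 107.75)/7 = 0.65.
Willingness to pay at q' = 0.65: 182 − 2.4·0.65 = 180.44.
Δq = 7.8989 − 0.65 = 7.2489; wedge = 180.44 − 112.3 = 68.14.
DWL = ½ × 7.2489 × 68.14 = 246.97.

246.97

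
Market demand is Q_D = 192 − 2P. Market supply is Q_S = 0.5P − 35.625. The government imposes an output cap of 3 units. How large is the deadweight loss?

In inverse form: demand P = 96 − 0.5Q, supply P = 71.25 + 2Q.
Competitive equilibrium: 96 − 0.5Q = 71.25 + 2Q → Q* = 9.9, P* = 91.05.
At Q = 3: demand price = 96 − 0.5·3 = 94.5; supply price = 71.25 + 2·3 = 77.25.
ΔQ = 9.9 − 3 = 6.9; wedge = 94.5 − 77.25 = 17.25.
Deadweight loss = ½ × 6.9 × 17.25 = 59.51.

59.51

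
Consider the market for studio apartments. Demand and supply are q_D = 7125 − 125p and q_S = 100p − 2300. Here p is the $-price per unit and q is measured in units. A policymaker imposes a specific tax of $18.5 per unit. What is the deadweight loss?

In inverse form: demand p = 57 − 0.008q, supply p = 23 + 0.01q.
Competitive equilibrium: 57 − 0.008q = 23 + 0.01q → q* = 1888.8889, p* = 41.8889.
With the tax, the buyer price exceeds the seller price by 18.5: (57 − 0.008q) − (23 + 0.01q) = 18.5 → q' = 861.1111.
Δq = 1888.8889 − 861.1111 = 1027.7778; the wedge equals the tax, 18.5.
The triangle = ½ × 1027.7778 × 18.5 = $9506.94.

$9506.94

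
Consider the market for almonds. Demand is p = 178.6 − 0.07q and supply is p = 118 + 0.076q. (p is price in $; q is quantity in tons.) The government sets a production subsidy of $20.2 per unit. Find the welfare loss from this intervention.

Competitive equilibrium: 178.6 − 0.07q = 118 + 0.076q → q* = 415.0685, p* = 149.5452.
The subsidy lowers effective supply by 20.2: p = 97.8 + 0.076q.
New quantity: 178.6 − 0.07q = 97.8 + 0.076q → q' = 553.4247.
Overproduction Δq = 553.4247 − 415.0685 = 138.3562; wedge = subsidy = 20.2.
DWL = ½ × 138.3562 × 20.2 = $1397.40.

$1397.40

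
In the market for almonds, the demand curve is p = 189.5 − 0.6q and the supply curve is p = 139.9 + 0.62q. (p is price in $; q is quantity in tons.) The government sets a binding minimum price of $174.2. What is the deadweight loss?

Competitive equilibrium: 189.5 − 0.6q = 139.9 + 0.62q → q* = 40.6557, p* = 165.1066.
At the floor p = 174.2, quantity demanded = (189.5 − 174.2)/0.6 = 25.5.
Sellers' marginal cost at q' = 25.5: 139.9 + 0.62·25.5 = 155.71.
Δq = 40.6557 − 25.5 = 15.1557; wedge = 174.2 − 155.71 = 18.49.
Deadweight loss = ½ × 15.1557 × 18.49 = $140.11.

$140.11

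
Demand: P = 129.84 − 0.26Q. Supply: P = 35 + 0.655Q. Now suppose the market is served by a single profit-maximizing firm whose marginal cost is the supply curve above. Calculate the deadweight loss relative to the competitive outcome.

Competitive equilibrium: 129.84 − 0.26Q = 35 + 0.655Q → Q* = 103.6503, P* = 102.8909.
Marginal revenue: MR = 129.84 − 0.52Q. Set MR = MC: 129.84 − 0.52Q = 35 + 0.655Q → Q_m = 80.7149.
Price P_m = 129.84 − 0.26·80.7149 = 108.8541; MC(Q_m) = 35 + 0.655·80.7149 = 87.8683.
Competitive Q* = 103.6503, so ΔQ = 22.9354; wedge = 108.8541 − 87.8683 = 20.9858.
Welfare loss = ½ × 22.9354 × 20.9858 = 240.66.

240.66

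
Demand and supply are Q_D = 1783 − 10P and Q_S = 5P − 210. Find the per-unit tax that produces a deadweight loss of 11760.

84

In inverse form: demand P = 178.3 − 0.1Q, supply P = 42 + 0.2Q.
Competitive equilibrium: 178.3 − 0.1Q = 42 + 0.2Q → Q* = 454.3333, P* = 132.8667.
A tax t gives ΔQ = t/0.3 and wedge t, so DWL = t²/0.6.
t²/0.6 = 11760 → t² = 7056 → t = 84.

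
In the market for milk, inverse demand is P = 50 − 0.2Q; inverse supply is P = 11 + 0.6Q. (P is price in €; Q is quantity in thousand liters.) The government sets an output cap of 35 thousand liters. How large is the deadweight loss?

€75.625 thousand

Competitive equilibrium: 50 − 0.2Q = 11 + 0.6Q → Q* = 48.75, P* = 40.25.
At Q = 35: demand price = 50 − 0.2·35 = 43; supply price = 11 + 0.6·35 = 32.
ΔQ = 48.75 − 35 = 13.75; wedge = 43 − 32 = 11.
DWL = ½ × 13.75 × 11 = €75.625 thousand.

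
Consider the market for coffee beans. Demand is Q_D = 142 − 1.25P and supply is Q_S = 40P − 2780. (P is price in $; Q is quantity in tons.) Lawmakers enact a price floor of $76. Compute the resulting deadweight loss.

In inverse form: demand P = 113.6 − 0.8Q, supply P = 69.5 + 0.025Q.
Competitive equilibrium: 113.6 − 0.8Q = 69.5 + 0.025Q → Q* = 53.4545, P* = 70.8364.
At the floor P = 76, quantity demanded = (113.6 − 76)/0.8 = 47.
Sellers' marginal cost at Q' = 47: 69.5 + 0.025·47 = 70.675.
ΔQ = 53.4545 − 47 = 6.4545; wedge = 76 − 70.675 = 5.325.
DWL = ½ × 6.4545 × 5.325 = $17.19.

$17.19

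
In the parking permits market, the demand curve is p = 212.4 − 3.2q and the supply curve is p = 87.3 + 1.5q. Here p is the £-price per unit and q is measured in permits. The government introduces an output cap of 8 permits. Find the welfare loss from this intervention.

£814.49

Competitive equilibrium: 212.4 − 3.2q = 87.3 + 1.5q → q* = 26.617, p* = 127.2255.
At q = 8: demand price = 212.4 − 3.2·8 = 186.8; supply price = 87.3 + 1.5·8 = 99.3.
Δq = 26.617 − 8 = 18.617; wedge = 186.8 − 99.3 = 87.5.
Deadweight loss = ½ × 18.617 × 87.5 = £814.49.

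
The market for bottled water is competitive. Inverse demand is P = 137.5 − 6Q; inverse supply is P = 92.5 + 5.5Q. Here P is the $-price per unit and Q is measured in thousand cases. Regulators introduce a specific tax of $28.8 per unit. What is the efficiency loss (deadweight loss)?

Competitive equilibrium: 137.5 − 6Q = 92.5 + 5.5Q → Q* = 3.913, P* = 114.0217.
With the tax, the buyer price exceeds the seller price by 28.8: (137.5 − 6Q) − (92.5 + 5.5Q) = 28.8 → Q' = 1.4087.
ΔQ = 3.913 − 1.4087 = 2.5043; the wedge equals the tax, 28.8.
DWL = ½ × 2.5043 × 28.8 = $36.06 thousand.

$36.06 thousand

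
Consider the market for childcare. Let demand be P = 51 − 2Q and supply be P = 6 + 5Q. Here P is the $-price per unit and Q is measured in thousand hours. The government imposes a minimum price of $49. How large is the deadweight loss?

Competitive equilibrium: 51 − 2Q = 6 + 5Q → Q* = 6.4286, P* = 38.1429.
At the floor P = 49, quantity demanded = (51 − 49)/2 = 1.
Sellers' marginal cost at Q' = 1: 6 + 5·1 = 11.
ΔQ = 6.4286 − 1 = 5.4286; wedge = 49 − 11 = 38.
Welfare loss = ½ × 5.4286 × 38 = $103.14 thousand.

$103.14 thousand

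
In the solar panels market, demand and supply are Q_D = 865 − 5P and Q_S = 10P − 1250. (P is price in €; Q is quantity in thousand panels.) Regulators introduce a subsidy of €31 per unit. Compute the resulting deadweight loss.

€1601.67 thousand

In inverse form: demand P = 173 − 0.2Q, supply P = 125 + 0.1Q.
Competitive equilibrium: 173 − 0.2Q = 125 + 0.1Q → Q* = 160, P* = 141.
The subsidy lowers effective supply by 31: P = 94 + 0.1Q.
New quantity: 173 − 0.2Q = 94 + 0.1Q → Q' = 263.3333.
Overproduction ΔQ = 263.3333 − 160 = 103.3333; wedge = subsidy = 31.
Welfare loss = ½ × 103.3333 × 31 = €1601.67 thousand.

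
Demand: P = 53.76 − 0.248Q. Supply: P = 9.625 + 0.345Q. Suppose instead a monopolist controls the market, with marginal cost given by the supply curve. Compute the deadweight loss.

Competitive equilibrium: 53.76 − 0.248Q = 9.625 + 0.345Q → Q* = 74.4266, P* = 35.3022.
Marginal revenue: MR = 53.76 − 0.496Q. Set MR = MC: 53.76 − 0.496Q = 9.625 + 0.345Q → Q_m = 52.4792.
Price P_m = 53.76 − 0.248·52.4792 = 40.7452; MC(Q_m) = 9.625 + 0.345·52.4792 = 27.7303.
Competitive Q* = 74.4266, so ΔQ = 21.9474; wedge = 40.7452 − 27.7303 = 13.0149.
Welfare loss = ½ × 21.9474 × 13.0149 = 142.82.

142.82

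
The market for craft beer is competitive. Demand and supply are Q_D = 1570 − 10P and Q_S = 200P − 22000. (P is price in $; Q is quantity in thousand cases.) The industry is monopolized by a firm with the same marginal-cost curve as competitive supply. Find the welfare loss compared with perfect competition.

In inverse form: demand P = 157 − 0.1Q, supply P = 110 + 0.005Q.
Competitive equilibrium: 157 − 0.1Q = 110 + 0.005Q → Q* = 447.619, P* = 112.2381.
Marginal revenue: MR = 157 − 0.2Q. Set MR = MC: 157 − 0.2Q = 110 + 0.005Q → Q_m = 229.2683.
Price P_m = 157 − 0.1·229.2683 = 134.0732; MC(Q_m) = 110 + 0.005·229.2683 = 111.1463.
Competitive Q* = 447.619, so ΔQ = 218.3507; wedge = 134.0732 − 111.1463 = 22.9269.
Deadweight loss = ½ × 218.3507 × 22.9269 = $2503.05 thousand.

$2503.05 thousand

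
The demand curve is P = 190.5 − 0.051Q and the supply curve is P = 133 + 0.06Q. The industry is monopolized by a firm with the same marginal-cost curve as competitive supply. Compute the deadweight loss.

Competitive equilibrium: 190.5 − 0.051Q = 133 + 0.06Q → Q* = 518.018, P* = 164.0811.
Marginal revenue: MR = 190.5 − 0.102Q. Set MR = MC: 190.5 − 0.102Q = 133 + 0.06Q → Q_m = 354.9383.
Price P_m = 190.5 − 0.051·354.9383 = 172.3981; MC(Q_m) = 133 + 0.06·354.9383 = 154.2963.
Competitive Q* = 518.018, so ΔQ = 163.0797; wedge = 172.3981 − 154.2963 = 18.1018.
DWL = ½ × 163.0797 × 18.1018 = 1476.02.

1476.02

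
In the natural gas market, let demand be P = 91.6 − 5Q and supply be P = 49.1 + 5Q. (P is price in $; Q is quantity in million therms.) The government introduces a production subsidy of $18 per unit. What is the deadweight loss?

Competitive equilibrium: 91.6 − 5Q = 49.1 + 5Q → Q* = 4.25, P* = 70.35.
The subsidy lowers effective supply by 18: P = 31.1 + 5Q.
New quantity: 91.6 − 5Q = 31.1 + 5Q → Q' = 6.05.
Overproduction ΔQ = 6.05 − 4.25 = 1.8; wedge = subsidy = 18.
The triangle = ½ × 1.8 × 18 = $16.20 million.

$16.20 million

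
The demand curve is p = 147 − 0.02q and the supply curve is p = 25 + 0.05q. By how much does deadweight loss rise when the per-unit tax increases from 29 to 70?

Competitive equilibrium: 147 − 0.02q = 25 + 0.05q → q* = 1742.8571, p* = 112.1429.
For a per-unit tax t: Δq = t/0.07, so DWL = ½·t·(t/0.07) = t²/0.14.
At t = 29: DWL = 6007.143. At t = 70: DWL = 35000.
Increase = 35000 − 6007.143 = 28992.86.

28992.86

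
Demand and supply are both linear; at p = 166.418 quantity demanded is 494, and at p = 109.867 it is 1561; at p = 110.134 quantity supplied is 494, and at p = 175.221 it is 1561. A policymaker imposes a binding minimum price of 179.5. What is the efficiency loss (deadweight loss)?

31259.57

Demand slope = (109.867 − 166.418)/(1561 − 494) = −0.053, so p = 192.6 − 0.053q.
Supply slope = (175.221 − 110.134)/(1561 − 494) = 0.061, so p = 80 + 0.061q.
Competitive equilibrium: 192.6 − 0.053q = 80 + 0.061q → q* = 987.7193, p* = 140.25088.
At the floor p = 179.5, quantity demanded = (192.6 − 179.5)/0.053 = 247.16981.
Sellers' marginal cost at q' = 247.16981: 80 + 0.061·247.16981 = 95.07736.
Δq = 987.7193 − 247.16981 = 740.54949; wedge = 179.5 − 95.07736 = 84.42264.
The triangle = ½ × 740.54949 × 84.42264 = 31259.57.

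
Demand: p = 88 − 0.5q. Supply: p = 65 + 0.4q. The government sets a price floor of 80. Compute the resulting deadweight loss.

41.09

Competitive equilibrium: 88 − 0.5q = 65 + 0.4q → q* = 25.5556, p* = 75.2222.
At the floor p = 80, quantity demanded = (88 − 80)/0.5 = 16.
Sellers' marginal cost at q' = 16: 65 + 0.4·16 = 71.4.
Δq = 25.5556 − 16 = 9.5556; wedge = 80 − 71.4 = 8.6.
Deadweight loss = ½ × 9.5556 × 8.6 = 41.09.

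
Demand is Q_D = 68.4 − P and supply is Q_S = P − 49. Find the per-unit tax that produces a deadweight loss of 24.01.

In inverse form: demand P = 68.4 − Q, supply P = 49 + Q.
Competitive equilibrium: 68.4 − Q = 49 + Q → Q* = 9.7, P* = 58.7.
A tax t gives ΔQ = t/2 and wedge t, so DWL = t²/4.
t²/4 = 24.01 → t² = 96.04 → t = 9.8.

9.8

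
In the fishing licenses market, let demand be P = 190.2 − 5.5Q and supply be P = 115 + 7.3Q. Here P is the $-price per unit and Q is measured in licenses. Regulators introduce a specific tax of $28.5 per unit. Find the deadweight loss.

Competitive equilibrium: 190.2 − 5.5Q = 115 + 7.3Q → Q* = 5.875, P* = 157.8875.
With the tax, the buyer price exceeds the seller price by 28.5: (190.2 − 5.5Q) − (115 + 7.3Q) = 28.5 → Q' = 3.6484.
ΔQ = 5.875 − 3.6484 = 2.2266; the wedge equals the tax, 28.5.
Welfare loss = ½ × 2.2266 × 28.5 = $31.73.

$31.73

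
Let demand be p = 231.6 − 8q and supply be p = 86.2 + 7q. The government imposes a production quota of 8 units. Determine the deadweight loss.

21.51

Competitive equilibrium: 231.6 − 8q = 86.2 + 7q → q* = 9.69333, p* = 154.05333.
At q = 8: demand price = 231.6 − 8·8 = 167.6; supply price = 86.2 + 7·8 = 142.2.
Δq = 9.69333 − 8 = 1.69333; wedge = 167.6 − 142.2 = 25.4.
Deadweight loss = ½ × 1.69333 × 25.4 = 21.51.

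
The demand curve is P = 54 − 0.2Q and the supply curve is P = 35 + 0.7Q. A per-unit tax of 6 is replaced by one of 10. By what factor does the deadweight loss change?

Competitive equilibrium: 54 − 0.2Q = 35 + 0.7Q → Q* = 21.1111, P* = 49.7778.
For a per-unit tax t: ΔQ = t/0.9, so DWL = ½·t·(t/0.9) = t²/1.8.
At t = 6: DWL = 20. At t = 10: DWL = 55.556.
Ratio = (10/6)² = 2.778.

2.778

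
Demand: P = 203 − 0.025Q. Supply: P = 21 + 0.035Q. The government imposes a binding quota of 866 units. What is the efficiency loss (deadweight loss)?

140920.01

Competitive equilibrium: 203 − 0.025Q = 21 + 0.035Q → Q* = 3033.3333, P* = 127.1667.
At Q = 866: demand price = 203 − 0.025·866 = 181.35; supply price = 21 + 0.035·866 = 51.31.
ΔQ = 3033.3333 − 866 = 2167.3333; wedge = 181.35 − 51.31 = 130.04.
DWL = ½ × 2167.3333 × 130.04 = 140920.01.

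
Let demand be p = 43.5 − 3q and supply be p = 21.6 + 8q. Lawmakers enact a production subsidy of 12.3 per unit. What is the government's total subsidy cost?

Competitive equilibrium: 43.5 − 3q = 21.6 + 8q → q* = 1.9909, p* = 37.5273.
The subsidy lowers effective supply by 12.3: p = 9.3 + 8q.
New quantity: 43.5 − 3q = 9.3 + 8q → q' = 3.1091.
Total subsidy cost = 12.3 × 3.1091 = 38.24.

38.24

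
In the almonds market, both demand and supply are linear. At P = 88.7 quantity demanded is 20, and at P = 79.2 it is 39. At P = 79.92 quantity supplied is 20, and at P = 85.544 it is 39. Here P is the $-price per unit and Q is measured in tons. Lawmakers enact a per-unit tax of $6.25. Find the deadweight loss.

Demand slope = (79.2 − 88.7)/(39 − 20) = −0.5, so P = 98.7 − 0.5Q.
Supply slope = (85.544 − 79.92)/(39 − 20) = 0.296, so P = 74 + 0.296Q.
Competitive equilibrium: 98.7 − 0.5Q = 74 + 0.296Q → Q* = 31.0302, P* = 83.1849.
With the tax, the buyer price exceeds the seller price by 6.25: (98.7 − 0.5Q) − (74 + 0.296Q) = 6.25 → Q' = 23.1784.
ΔQ = 31.0302 − 23.1784 = 7.8518; the wedge equals the tax, 6.25.
Deadweight loss = ½ × 7.8518 × 6.25 = $24.54.

$24.54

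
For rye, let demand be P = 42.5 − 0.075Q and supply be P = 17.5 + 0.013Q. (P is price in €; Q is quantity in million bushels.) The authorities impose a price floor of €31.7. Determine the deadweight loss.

Competitive equilibrium: 42.5 − 0.075Q = 17.5 + 0.013Q → Q* = 284.0909, P* = 21.1932.
At the floor P = 31.7, quantity demanded = (42.5 − 31.7)/0.075 = 144.
Sellers' marginal cost at Q' = 144: 17.5 + 0.013·144 = 19.372.
ΔQ = 284.0909 − 144 = 140.0909; wedge = 31.7 − 19.372 = 12.328.
The triangle = ½ × 140.0909 × 12.328 = €863.52 million.

€863.52 million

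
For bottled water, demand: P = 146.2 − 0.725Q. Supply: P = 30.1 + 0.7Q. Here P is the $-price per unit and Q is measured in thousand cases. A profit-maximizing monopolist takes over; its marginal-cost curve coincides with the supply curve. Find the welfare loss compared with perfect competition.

$537.80 thousand

Competitive equilibrium: 146.2 − 0.725Q = 30.1 + 0.7Q → Q* = 81.4737, P* = 87.1316.
Marginal revenue: MR = 146.2 − 1.45Q. Set MR = MC: 146.2 − 1.45Q = 30.1 + 0.7Q → Q_m = 54.
Price P_m = 146.2 − 0.725·54 = 107.05; MC(Q_m) = 30.1 + 0.7·54 = 67.9.
Competitive Q* = 81.4737, so ΔQ = 27.4737; wedge = 107.05 − 67.9 = 39.15.
The triangle = ½ × 27.4737 × 39.15 = $537.80 thousand.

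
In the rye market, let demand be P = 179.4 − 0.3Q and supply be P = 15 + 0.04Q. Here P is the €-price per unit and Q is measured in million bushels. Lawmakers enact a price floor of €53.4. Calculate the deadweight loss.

€686.12 million

Competitive equilibrium: 179.4 − 0.3Q = 15 + 0.04Q → Q* = 483.5294, P* = 34.3412.
At the floor P = 53.4, quantity demanded = (179.4 − 53.4)/0.3 = 420.
Sellers' marginal cost at Q' = 420: 15 + 0.04·420 = 31.8.
ΔQ = 483.5294 − 420 = 63.5294; wedge = 53.4 − 31.8 = 21.6.
DWL = ½ × 63.5294 × 21.6 = €686.12 million.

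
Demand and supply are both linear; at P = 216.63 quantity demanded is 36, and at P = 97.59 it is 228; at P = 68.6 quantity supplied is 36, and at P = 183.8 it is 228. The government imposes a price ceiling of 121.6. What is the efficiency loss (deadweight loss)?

664.40

Demand slope = (97.59 − 216.63)/(228 − 36) = −0.62, so P = 238.95 − 0.62Q.
Supply slope = (183.8 − 68.6)/(228 − 36) = 0.6, so P = 47 + 0.6Q.
Competitive equilibrium: 238.95 − 0.62Q = 47 + 0.6Q → Q* = 157.3361, P* = 141.4016.
At the ceiling P = 121.6, quantity supplied = (121.6 − 47)/0.6 = 124.3333.
Willingness to pay at Q' = 124.3333: 238.95 − 0.62·124.3333 = 161.8634.
ΔQ = 157.3361 − 124.3333 = 33.0028; wedge = 161.8634 − 121.6 = 40.2634.
Deadweight loss = ½ × 33.0028 × 40.2634 = 664.40.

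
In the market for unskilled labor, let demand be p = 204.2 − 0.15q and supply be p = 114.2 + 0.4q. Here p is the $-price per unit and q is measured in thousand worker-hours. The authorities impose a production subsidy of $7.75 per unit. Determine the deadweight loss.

$54.60 thousand

Competitive equilibrium: 204.2 − 0.15q = 114.2 + 0.4q → q* = 163.6364, p* = 179.6545.
The subsidy lowers effective supply by 7.75: p = 106.45 + 0.4q.
New quantity: 204.2 − 0.15q = 106.45 + 0.4q → q' = 177.7273.
Overproduction Δq = 177.7273 − 163.6364 = 14.0909; wedge = subsidy = 7.75.
The triangle = ½ × 14.0909 × 7.75 = $54.60 thousand.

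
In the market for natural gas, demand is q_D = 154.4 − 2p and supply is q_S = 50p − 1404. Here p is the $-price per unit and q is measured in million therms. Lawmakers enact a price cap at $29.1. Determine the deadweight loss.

In inverse form: demand p = 77.2 − 0.5q, supply p = 28.08 + 0.02q.
Competitive equilibrium: 77.2 − 0.5q = 28.08 + 0.02q → q* = 94.46154, p* = 29.96923.
At the ceiling p = 29.1, quantity supplied = (29.1 − 28.08)/0.02 = 51.
Willingness to pay at q' = 51: 77.2 − 0.5·51 = 51.7.
Δq = 94.46154 − 51 = 43.46154; wedge = 51.7 − 29.1 = 22.6.
Welfare loss = ½ × 43.46154 × 22.6 = $491.12 million.

$491.12 million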